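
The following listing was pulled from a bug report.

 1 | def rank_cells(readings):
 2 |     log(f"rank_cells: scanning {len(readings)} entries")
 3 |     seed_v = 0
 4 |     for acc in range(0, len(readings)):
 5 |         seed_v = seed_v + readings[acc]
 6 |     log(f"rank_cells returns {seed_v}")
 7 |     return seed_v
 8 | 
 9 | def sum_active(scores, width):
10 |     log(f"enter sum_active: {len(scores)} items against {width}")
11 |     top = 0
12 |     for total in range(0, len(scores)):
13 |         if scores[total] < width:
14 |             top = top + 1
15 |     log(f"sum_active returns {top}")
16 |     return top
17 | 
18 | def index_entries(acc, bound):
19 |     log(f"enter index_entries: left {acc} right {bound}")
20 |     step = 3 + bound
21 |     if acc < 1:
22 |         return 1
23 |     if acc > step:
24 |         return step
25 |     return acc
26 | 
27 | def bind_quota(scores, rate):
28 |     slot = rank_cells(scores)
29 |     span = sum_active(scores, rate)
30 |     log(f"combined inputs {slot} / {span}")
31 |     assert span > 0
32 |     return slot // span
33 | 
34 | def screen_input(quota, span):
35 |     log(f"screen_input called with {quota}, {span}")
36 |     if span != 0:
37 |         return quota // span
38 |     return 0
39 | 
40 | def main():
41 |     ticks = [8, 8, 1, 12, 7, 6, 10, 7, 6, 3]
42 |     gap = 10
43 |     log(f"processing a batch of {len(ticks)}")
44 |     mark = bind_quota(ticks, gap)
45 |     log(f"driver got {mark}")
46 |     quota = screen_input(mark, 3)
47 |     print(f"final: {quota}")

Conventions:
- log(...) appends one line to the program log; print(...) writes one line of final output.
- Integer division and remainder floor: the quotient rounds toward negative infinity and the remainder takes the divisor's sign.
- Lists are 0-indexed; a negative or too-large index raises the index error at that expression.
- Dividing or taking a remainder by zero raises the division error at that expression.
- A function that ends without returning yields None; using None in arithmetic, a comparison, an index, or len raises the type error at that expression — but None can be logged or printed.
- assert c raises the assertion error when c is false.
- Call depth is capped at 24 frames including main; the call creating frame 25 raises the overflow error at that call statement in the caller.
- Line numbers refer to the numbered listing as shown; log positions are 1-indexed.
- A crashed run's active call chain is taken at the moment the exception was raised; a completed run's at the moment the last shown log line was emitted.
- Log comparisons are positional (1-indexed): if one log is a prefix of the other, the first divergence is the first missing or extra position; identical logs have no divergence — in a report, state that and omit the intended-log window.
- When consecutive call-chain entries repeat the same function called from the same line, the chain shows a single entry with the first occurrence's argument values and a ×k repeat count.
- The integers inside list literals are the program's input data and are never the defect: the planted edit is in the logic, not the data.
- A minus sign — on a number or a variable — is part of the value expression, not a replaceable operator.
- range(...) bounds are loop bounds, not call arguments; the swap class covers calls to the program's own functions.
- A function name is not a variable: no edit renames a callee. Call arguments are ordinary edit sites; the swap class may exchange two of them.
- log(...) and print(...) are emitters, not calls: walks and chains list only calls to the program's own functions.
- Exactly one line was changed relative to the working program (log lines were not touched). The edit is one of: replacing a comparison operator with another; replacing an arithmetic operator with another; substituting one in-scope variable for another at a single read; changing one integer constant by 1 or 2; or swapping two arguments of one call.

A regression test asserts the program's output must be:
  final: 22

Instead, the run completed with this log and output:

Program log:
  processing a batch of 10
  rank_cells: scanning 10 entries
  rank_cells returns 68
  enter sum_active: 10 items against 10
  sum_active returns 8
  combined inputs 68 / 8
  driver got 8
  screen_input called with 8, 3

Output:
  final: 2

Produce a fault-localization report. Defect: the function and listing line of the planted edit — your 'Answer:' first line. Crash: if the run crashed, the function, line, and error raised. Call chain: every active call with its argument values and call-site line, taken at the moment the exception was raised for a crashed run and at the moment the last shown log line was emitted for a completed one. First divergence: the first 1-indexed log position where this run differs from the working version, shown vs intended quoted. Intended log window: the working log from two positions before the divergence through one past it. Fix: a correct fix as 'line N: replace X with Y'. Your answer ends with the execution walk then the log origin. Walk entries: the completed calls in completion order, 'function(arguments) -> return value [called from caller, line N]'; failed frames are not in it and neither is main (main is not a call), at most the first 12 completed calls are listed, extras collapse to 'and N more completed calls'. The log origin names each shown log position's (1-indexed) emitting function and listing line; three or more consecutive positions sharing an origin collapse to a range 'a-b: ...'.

Answer: the defect is in sum_active at line 13.
Core observation: At log position 5 the runs split — shown 'sum_active returns 8', but the working version logs 'sum_active returns 1'.
Call chain: main -> screen_input(8, 3) (called at line 46).
First divergence: at position 5 the run shows 'sum_active returns 8' where the working version logs 'sum_active returns 1'.
Intended log window:
  3: rank_cells returns 68
  4: enter sum_active: 10 items against 10
  5: sum_active returns 1
  6: combined inputs 68 / 1
Execution walk:
  rank_cells([8, 8, 1, 12, 7, 6, 10, 7, 6, 3]) -> 68  [called from bind_quota, line 28]
  sum_active([8, 8, 1, 12, 7, 6, 10, 7, 6, 3], 10) -> 8  [called from bind_quota, line 29]
  bind_quota([8, 8, 1, 12, 7, 6, 10, 7, 6, 3], 10) -> 8  [called from main, line 44]
  screen_input(8, 3) -> 2  [called from main, line 46]
Log origins:
  1: logged in main at line 43
  2: logged in rank_cells at line 2
  3: logged in rank_cells at line 6
  4: logged in sum_active at line 10
  5: logged in sum_active at line 15
  6: logged in bind_quota at line 30
  7: logged in main at line 45
  8: logged in screen_input at line 35
A correct fix: line 13: replace `<` with `==`.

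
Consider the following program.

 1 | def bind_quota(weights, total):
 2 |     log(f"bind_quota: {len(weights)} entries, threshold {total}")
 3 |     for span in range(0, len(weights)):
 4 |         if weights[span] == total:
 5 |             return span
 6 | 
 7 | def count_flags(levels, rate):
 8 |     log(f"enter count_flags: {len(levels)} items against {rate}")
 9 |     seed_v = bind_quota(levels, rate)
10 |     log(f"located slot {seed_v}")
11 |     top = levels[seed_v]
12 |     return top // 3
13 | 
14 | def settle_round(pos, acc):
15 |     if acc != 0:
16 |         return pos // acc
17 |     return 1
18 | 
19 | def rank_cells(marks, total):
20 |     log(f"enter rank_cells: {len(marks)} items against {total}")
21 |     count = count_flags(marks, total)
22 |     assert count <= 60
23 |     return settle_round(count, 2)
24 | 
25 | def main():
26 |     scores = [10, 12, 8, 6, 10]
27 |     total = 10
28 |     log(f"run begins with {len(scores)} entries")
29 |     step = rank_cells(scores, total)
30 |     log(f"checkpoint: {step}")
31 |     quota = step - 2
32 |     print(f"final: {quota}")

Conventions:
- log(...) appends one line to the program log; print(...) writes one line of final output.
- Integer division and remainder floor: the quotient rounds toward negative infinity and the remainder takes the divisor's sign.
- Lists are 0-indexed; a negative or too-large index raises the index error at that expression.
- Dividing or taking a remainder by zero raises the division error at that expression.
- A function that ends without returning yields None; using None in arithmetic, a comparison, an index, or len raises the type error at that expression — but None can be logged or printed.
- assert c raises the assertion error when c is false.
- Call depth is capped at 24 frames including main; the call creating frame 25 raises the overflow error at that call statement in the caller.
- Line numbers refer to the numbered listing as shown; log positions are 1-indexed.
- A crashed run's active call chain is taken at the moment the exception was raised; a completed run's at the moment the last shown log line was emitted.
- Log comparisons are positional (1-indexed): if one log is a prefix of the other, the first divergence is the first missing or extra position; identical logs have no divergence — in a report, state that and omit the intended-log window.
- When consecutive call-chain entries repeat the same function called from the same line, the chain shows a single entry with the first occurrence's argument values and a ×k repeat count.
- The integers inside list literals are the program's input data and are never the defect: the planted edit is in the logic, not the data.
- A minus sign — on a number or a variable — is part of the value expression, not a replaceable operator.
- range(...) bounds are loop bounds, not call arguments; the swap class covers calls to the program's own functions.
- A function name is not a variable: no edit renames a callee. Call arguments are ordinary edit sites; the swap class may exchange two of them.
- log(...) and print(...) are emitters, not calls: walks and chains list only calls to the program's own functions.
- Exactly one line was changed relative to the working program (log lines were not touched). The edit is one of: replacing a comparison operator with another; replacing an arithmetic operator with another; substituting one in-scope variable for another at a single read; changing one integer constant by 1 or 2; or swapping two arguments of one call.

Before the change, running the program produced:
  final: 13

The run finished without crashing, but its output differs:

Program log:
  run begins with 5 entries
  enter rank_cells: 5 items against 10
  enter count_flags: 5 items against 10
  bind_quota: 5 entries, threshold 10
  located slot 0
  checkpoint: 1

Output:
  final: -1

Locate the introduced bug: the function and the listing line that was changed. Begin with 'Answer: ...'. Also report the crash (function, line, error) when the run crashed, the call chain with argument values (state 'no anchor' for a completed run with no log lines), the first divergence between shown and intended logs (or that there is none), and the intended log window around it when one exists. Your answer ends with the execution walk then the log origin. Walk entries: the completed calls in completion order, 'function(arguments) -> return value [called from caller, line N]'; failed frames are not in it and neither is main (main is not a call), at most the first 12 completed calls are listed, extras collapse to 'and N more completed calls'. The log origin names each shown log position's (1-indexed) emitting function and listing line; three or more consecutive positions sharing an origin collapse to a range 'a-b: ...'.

Answer: the defect is in count_flags at line 12.
Core observation: Position 6 is the first bad log line: 'checkpoint: 1' should read 'checkpoint: 15'.
Call chain: main.
First divergence: position 6; shown 'checkpoint: 1' vs intended 'checkpoint: 15'.
Intended log window:
  4: bind_quota: 5 entries, threshold 10
  5: located slot 0
  6: checkpoint: 15
Execution walk:
  bind_quota([10, 12, 8, 6, 10], 10) -> 0  [called from count_flags, line 9]
  count_flags([10, 12, 8, 6, 10], 10) -> 3  [called from rank_cells, line 21]
  settle_round(3, 2) -> 1  [called from rank_cells, line 23]
  rank_cells([10, 12, 8, 6, 10], 10) -> 1  [called from main, line 29]
Log origins:
  1 — main, line 28
  2 — rank_cells, line 20
  3 — count_flags, line 8
  4 — bind_quota, line 2
  5 — count_flags, line 10
  6 — main, line 30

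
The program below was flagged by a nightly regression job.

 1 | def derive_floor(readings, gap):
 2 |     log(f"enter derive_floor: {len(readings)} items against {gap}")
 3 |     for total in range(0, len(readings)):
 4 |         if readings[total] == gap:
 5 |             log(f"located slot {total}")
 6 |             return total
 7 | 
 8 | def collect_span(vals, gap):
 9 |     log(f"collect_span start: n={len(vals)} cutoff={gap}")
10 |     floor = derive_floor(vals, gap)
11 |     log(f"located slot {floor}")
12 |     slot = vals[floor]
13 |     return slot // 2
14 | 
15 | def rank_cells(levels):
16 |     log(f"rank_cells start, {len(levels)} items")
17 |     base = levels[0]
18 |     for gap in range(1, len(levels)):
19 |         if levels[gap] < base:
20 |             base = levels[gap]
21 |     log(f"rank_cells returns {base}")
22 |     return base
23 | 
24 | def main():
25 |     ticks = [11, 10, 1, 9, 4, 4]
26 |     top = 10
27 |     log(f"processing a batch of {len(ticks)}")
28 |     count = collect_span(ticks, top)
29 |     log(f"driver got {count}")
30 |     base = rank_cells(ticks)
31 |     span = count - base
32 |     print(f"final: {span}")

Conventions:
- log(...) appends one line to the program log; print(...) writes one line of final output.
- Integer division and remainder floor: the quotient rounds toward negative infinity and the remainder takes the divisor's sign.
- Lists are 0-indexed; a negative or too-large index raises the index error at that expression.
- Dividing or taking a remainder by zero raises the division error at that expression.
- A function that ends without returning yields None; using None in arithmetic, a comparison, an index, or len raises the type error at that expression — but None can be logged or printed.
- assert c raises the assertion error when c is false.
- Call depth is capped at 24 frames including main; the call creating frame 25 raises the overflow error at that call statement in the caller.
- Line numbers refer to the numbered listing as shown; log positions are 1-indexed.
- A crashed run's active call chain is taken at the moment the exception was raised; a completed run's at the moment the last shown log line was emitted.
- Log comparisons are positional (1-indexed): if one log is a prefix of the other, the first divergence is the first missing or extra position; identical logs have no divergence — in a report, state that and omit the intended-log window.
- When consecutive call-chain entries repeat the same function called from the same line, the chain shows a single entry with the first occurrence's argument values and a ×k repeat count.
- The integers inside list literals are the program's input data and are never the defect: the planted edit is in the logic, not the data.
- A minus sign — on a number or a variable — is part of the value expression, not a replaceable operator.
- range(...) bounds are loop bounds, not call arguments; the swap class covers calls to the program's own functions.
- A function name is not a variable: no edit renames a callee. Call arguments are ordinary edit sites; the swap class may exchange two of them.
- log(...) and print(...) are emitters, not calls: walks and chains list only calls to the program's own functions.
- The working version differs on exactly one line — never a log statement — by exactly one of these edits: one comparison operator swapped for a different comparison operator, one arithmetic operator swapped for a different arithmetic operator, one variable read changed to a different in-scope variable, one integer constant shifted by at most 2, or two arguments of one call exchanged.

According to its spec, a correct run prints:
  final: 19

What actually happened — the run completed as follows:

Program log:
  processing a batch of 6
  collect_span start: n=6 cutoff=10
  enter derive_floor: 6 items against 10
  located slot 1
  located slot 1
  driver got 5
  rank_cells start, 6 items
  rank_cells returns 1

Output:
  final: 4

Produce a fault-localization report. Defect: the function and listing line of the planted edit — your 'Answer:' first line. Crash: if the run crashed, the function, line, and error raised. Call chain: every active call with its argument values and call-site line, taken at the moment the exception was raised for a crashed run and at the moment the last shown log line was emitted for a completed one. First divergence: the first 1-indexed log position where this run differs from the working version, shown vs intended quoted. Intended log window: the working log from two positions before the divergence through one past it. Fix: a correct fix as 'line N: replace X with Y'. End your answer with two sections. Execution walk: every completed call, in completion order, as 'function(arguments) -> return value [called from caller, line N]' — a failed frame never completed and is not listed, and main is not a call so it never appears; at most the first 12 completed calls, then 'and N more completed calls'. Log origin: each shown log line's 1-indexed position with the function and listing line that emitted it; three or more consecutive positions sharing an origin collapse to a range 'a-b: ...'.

Answer: the defect is in collect_span at line 13.
Key fact: Position 6 is the first bad log line: 'driver got 5' should read 'driver got 20'.
Call chain: main -> rank_cells([11, 10, 1, 9, 4, 4]) (called at line 30).
First divergence: at position 6 the run shows 'driver got 5' where the working version logs 'driver got 20'.
Intended log window:
  4: located slot 1
  5: located slot 1
  6: driver got 20
  7: rank_cells start, 6 items
Execution walk:
  derive_floor([11, 10, 1, 9, 4, 4], 10) -> 1  [called from collect_span, line 10]
  collect_span([11, 10, 1, 9, 4, 4], 10) -> 5  [called from main, line 28]
  rank_cells([11, 10, 1, 9, 4, 4]) -> 1  [called from main, line 30]
Log origins:
  1 — main, line 27
  2 — collect_span, line 9
  3 — derive_floor, line 2
  4 — derive_floor, line 5
  5 — collect_span, line 11
  6 — main, line 29
  7 — rank_cells, line 16
  8 — rank_cells, line 21
A correct fix: line 13: replace `//` with `*`.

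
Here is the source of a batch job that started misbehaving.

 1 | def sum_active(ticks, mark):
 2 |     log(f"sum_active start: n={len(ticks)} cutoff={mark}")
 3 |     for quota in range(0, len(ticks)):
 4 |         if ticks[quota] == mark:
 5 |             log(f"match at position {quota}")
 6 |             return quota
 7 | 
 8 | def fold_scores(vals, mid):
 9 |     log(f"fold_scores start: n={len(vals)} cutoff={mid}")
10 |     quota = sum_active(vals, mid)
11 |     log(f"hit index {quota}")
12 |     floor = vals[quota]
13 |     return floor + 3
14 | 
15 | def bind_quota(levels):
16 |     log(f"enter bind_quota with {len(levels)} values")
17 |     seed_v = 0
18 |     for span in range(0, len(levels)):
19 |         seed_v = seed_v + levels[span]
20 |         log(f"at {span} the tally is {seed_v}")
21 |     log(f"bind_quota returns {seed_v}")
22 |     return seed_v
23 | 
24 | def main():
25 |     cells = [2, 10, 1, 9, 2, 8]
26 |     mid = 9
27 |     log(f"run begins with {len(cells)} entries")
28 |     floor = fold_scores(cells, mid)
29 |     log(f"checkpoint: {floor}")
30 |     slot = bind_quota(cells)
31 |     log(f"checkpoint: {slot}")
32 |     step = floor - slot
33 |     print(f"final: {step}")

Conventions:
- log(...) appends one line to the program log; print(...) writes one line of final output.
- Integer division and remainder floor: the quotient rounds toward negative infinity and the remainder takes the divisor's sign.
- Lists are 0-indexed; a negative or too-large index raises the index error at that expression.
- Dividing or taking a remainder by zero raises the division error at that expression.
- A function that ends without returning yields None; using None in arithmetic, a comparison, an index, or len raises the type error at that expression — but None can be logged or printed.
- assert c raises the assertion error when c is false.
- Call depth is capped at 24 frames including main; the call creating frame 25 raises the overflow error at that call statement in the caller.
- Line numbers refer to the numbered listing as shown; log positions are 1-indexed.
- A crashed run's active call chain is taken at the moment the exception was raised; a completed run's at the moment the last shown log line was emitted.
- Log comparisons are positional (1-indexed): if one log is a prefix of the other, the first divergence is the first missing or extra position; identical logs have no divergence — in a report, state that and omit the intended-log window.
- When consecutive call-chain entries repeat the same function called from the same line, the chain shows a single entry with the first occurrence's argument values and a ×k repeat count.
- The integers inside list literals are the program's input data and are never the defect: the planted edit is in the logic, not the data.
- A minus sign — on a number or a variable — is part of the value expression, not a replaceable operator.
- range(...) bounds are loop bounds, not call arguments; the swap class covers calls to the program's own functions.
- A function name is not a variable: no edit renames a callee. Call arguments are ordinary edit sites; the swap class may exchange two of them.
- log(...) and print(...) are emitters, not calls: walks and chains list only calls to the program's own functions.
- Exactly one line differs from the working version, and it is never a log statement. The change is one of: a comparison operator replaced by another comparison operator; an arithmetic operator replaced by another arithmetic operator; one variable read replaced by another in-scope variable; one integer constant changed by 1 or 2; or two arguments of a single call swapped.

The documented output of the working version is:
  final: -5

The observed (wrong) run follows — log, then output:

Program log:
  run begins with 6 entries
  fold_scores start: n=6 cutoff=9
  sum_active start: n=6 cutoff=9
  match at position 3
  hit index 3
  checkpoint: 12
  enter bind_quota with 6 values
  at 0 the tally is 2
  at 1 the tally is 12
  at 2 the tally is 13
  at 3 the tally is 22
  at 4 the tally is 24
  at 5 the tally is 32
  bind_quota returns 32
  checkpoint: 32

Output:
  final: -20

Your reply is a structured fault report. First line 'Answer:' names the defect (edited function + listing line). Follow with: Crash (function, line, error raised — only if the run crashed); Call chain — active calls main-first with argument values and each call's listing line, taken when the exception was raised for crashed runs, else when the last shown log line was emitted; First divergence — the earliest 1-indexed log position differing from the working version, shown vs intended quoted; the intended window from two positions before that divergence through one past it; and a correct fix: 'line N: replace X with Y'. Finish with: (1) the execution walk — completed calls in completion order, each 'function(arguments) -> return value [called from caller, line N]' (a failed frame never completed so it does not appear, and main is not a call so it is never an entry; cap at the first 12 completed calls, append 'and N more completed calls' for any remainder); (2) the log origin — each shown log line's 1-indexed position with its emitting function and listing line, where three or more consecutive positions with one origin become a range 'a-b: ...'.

Answer: the defect is in fold_scores at line 13.
Key fact: The log first diverges at position 6: the faulty run prints 'checkpoint: 12' where the working version prints 'checkpoint: 27'.
Call chain: main.
First divergence: position 6 — the shown line 'checkpoint: 12' should read 'checkpoint: 27'.
Intended log window:
  4: match at position 3
  5: hit index 3
  6: checkpoint: 27
  7: enter bind_quota with 6 values
Execution walk:
  sum_active([2, 10, 1, 9, 2, 8], 9) -> 3  [called from fold_scores, line 10]
  fold_scores([2, 10, 1, 9, 2, 8], 9) -> 12  [called from main, line 28]
  bind_quota([2, 10, 1, 9, 2, 8]) -> 32  [called from main, line 30]
Log origins:
  1: from main, line 27
  2: from fold_scores, line 9
  3: from sum_active, line 2
  4: from sum_active, line 5
  5: from fold_scores, line 11
  6: from main, line 29
  7: from bind_quota, line 16
  8-13: from bind_quota, line 20
  14: from bind_quota, line 21
  15: from main, line 31
A correct fix: line 13: replace `+` with `*`.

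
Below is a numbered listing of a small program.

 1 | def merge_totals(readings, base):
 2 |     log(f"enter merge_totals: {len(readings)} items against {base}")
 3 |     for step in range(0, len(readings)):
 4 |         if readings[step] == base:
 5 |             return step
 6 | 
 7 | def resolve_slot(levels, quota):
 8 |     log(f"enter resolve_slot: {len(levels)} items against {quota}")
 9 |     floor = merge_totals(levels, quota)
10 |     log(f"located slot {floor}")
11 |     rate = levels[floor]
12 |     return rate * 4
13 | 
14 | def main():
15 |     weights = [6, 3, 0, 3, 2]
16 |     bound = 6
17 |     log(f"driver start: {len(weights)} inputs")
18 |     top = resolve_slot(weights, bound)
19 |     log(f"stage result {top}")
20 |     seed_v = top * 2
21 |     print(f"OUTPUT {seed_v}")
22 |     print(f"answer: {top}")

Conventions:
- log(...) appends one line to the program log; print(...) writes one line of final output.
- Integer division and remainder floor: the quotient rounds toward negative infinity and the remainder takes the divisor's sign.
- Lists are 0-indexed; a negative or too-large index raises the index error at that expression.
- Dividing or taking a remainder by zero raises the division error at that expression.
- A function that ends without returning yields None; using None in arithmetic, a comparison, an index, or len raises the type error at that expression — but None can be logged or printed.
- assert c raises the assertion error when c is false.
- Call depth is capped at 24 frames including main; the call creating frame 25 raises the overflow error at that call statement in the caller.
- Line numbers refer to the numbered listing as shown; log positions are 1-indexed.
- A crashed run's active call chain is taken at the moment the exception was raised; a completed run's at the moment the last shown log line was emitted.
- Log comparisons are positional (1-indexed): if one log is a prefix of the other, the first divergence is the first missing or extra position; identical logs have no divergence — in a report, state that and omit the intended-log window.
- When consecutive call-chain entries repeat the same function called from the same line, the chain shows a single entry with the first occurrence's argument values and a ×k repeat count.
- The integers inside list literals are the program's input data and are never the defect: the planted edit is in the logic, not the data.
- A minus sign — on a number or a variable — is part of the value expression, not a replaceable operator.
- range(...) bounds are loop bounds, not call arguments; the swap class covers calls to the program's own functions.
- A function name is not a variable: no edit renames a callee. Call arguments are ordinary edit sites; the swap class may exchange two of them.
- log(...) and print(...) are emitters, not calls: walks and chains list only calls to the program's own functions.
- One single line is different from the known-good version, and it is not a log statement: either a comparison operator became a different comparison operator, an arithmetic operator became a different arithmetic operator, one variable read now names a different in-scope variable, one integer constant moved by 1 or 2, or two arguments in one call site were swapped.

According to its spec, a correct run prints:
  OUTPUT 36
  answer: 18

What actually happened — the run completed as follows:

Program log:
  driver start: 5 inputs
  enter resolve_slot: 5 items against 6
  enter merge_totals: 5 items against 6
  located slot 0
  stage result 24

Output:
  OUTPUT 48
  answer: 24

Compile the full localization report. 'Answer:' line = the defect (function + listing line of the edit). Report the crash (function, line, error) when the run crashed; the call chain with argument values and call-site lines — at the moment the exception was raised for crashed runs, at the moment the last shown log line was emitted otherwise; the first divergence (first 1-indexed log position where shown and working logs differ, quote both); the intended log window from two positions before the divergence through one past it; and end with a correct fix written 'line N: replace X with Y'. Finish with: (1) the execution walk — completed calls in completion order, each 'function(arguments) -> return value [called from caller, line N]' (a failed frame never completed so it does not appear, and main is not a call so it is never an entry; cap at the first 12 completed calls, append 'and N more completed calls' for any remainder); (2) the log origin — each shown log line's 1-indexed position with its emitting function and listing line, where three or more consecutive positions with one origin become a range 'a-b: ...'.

Answer: the defect is in resolve_slot at line 12.
Key fact: At log position 5 the runs split — shown 'stage result 24', but the working version logs 'stage result 18'.
Call chain: main.
First divergence: position 5 — the shown line 'stage result 24' should read 'stage result 18'.
Intended log window:
  3: enter merge_totals: 5 items against 6
  4: located slot 0
  5: stage result 18
Execution walk:
  merge_totals([6, 3, 0, 3, 2], 6) -> 0  [called from resolve_slot, line 9]
  resolve_slot([6, 3, 0, 3, 2], 6) -> 24  [called from main, line 18]
Log origin:
  1: emitted by main (line 17)
  2: emitted by resolve_slot (line 8)
  3: emitted by merge_totals (line 2)
  4: emitted by resolve_slot (line 10)
  5: emitted by main (line 19)
A correct fix: line 12: replace `4` with `3`.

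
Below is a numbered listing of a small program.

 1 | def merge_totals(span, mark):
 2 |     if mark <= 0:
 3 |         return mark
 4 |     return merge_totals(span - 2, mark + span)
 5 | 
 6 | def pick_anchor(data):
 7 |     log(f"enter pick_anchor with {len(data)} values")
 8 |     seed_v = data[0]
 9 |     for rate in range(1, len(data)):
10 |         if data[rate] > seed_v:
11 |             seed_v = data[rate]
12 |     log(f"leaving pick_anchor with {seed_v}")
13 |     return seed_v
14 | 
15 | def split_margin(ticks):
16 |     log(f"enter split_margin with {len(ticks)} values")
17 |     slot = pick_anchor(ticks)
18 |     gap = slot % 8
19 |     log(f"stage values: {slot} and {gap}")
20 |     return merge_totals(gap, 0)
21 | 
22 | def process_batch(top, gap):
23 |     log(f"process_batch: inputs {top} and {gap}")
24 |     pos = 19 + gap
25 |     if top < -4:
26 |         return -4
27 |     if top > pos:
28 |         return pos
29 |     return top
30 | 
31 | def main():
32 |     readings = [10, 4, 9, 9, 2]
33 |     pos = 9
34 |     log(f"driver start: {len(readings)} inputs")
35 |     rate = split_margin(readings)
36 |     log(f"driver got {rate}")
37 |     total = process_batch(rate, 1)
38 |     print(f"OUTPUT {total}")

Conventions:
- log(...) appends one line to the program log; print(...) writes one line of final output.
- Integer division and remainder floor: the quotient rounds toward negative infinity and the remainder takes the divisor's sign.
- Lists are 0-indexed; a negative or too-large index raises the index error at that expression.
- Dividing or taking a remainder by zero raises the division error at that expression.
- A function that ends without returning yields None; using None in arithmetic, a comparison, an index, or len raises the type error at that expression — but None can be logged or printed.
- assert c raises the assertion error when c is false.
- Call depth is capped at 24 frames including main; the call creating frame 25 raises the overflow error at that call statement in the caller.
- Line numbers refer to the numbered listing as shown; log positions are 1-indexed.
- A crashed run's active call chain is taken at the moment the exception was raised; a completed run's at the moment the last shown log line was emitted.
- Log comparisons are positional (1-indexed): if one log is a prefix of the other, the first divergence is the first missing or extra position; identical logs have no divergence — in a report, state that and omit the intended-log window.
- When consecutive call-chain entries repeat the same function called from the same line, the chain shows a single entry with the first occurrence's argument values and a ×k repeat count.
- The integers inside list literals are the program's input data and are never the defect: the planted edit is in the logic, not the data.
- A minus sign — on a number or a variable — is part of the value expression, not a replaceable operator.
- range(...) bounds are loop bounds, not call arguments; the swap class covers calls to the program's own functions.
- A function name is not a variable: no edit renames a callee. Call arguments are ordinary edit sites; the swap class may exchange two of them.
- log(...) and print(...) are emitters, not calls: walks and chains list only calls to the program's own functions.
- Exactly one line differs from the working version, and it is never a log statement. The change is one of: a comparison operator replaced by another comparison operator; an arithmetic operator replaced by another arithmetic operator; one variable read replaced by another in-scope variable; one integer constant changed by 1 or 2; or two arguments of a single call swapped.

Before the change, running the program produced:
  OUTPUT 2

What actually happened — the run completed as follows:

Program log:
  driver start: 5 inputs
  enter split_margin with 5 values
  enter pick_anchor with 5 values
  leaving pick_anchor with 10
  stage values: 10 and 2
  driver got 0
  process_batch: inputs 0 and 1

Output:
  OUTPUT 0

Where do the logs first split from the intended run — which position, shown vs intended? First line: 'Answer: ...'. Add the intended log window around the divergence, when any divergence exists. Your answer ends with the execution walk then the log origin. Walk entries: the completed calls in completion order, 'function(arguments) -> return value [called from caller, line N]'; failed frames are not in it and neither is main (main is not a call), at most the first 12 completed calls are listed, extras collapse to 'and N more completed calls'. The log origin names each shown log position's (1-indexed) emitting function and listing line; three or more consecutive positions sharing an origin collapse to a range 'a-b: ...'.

Answer: at position 6 the run shows 'driver got 0' where the working version logs 'driver got 2'.
Intended log window:
  4: leaving pick_anchor with 10
  5: stage values: 10 and 2
  6: driver got 2
  7: process_batch: inputs 2 and 1
Execution walk:
  pick_anchor([10, 4, 9, 9, 2]) -> 10  [called from split_margin, line 17]
  merge_totals(2, 0) -> 0  [called from split_margin, line 20]
  split_margin([10, 4, 9, 9, 2]) -> 0  [called from main, line 35]
  process_batch(0, 1) -> 0  [called from main, line 37]
Log origins:
  1: from main, line 34
  2: from split_margin, line 16
  3: from pick_anchor, line 7
  4: from pick_anchor, line 12
  5: from split_margin, line 19
  6: from main, line 36
  7: from process_batch, line 23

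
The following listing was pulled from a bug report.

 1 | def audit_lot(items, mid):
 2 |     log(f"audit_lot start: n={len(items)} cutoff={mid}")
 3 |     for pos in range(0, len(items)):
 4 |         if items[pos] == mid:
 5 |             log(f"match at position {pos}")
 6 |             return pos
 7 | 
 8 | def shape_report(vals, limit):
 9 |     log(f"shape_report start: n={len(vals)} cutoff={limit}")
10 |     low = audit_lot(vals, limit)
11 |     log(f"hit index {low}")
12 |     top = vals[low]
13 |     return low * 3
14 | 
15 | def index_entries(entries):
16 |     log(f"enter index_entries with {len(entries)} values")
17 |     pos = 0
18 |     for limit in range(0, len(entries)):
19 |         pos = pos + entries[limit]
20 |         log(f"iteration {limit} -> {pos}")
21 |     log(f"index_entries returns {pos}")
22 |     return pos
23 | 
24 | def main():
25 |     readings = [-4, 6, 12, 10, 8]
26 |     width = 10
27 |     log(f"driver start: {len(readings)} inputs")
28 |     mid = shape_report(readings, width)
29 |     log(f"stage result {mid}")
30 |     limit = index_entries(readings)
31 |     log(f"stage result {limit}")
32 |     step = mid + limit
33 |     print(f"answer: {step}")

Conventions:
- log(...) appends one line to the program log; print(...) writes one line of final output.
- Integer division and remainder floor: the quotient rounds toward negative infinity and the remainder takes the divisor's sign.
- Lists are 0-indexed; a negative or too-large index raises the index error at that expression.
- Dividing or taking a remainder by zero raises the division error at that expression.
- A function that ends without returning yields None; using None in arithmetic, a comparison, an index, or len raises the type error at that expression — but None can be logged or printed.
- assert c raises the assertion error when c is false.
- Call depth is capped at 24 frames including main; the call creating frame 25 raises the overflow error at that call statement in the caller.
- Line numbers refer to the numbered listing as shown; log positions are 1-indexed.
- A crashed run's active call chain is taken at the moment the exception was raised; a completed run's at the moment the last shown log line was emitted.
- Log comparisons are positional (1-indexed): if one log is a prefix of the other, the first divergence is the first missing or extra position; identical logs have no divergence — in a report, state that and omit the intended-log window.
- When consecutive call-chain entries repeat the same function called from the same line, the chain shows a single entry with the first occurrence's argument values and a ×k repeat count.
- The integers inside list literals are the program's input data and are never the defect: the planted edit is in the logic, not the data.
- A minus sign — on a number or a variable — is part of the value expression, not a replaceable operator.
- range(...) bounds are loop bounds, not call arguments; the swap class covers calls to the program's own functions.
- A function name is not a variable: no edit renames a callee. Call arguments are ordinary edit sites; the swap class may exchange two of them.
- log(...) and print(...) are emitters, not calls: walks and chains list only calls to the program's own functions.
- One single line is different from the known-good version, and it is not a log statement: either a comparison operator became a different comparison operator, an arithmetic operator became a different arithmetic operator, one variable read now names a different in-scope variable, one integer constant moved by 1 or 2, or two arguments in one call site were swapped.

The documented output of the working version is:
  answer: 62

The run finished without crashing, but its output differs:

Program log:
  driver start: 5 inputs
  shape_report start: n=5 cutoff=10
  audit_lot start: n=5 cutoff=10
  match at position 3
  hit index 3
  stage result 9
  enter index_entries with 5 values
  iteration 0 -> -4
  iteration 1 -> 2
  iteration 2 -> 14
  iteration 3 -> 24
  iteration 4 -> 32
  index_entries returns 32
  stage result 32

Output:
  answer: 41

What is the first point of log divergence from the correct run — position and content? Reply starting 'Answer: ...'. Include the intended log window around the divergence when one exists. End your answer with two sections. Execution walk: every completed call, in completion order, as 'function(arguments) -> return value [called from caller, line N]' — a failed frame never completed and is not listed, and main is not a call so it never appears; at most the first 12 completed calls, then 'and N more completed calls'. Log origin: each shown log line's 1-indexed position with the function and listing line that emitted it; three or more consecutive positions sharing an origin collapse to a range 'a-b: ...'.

Answer: at position 6 the run shows 'stage result 9' where the working version logs 'stage result 30'.
Intended log window:
  4: match at position 3
  5: hit index 3
  6: stage result 30
  7: enter index_entries with 5 values
Execution walk:
  audit_lot([-4, 6, 12, 10, 8], 10) -> 3  [called from shape_report, line 10]
  shape_report([-4, 6, 12, 10, 8], 10) -> 9  [called from main, line 28]
  index_entries([-4, 6, 12, 10, 8]) -> 32  [called from main, line 30]
Log origins:
  1 — main, line 27
  2 — shape_report, line 9
  3 — audit_lot, line 2
  4 — audit_lot, line 5
  5 — shape_report, line 11
  6 — main, line 29
  7 — index_entries, line 16
  8-12 — index_entries, line 20
  13 — index_entries, line 21
  14 — main, line 31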